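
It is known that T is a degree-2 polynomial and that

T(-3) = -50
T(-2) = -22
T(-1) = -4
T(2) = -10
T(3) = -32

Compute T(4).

-64

Write T(m) = am² + bm + c; the 5 given values yield a linear system in the 3 coefficients.
Solving, T(m) = -5m² + 3m + 4.
Then T(4) = -64.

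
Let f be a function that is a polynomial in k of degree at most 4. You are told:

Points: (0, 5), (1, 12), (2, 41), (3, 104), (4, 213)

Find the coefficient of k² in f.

Write f(k) = ak^4 + bk³ + ck² + dk + e; the 5 given values yield a linear system in the 5 coefficients.
Solving, the leading coefficient vanishes, and f(k) = 2k³ + 5k² + 5.
The coefficient of k² is 5.

5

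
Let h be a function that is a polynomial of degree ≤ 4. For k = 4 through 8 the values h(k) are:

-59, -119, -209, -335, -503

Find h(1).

First differences: -60, -90, -126, -168. Second differences: -30, -36, -42. Third differences: -6, -6.
Level-3 differences are constant, so h has degree 3.
Fitting a degree-3 polynomial gives h(k) = -k³ + k + 1.
Then h(1) = 1.

1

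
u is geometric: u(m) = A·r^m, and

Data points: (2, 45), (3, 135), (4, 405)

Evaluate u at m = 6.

Consecutive ratio: 135/45 = 3, and 405/135 = 3, so r = 3.
Then A·3^2 = 45 gives A = 5, and u(m) = 5·3^m.
u(6) = 5·3^6 = 3645.

3645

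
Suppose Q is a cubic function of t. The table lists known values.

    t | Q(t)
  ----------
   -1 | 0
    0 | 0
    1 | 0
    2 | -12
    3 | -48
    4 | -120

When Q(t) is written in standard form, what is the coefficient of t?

2

First differences: 0, 0, -12, -36, -72. Second differences: 0, -12, -24, -36. Third differences: -12, -12, -12.
Level-3 differences are constant, so Q has degree 3.
Fitting a degree-3 polynomial gives Q(t) = -2t³ + 2t.
The coefficient of t is 2.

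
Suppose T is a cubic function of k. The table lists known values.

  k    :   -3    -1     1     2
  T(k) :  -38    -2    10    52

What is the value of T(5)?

Write T(k) = ak³ + bk² + ck + d; the 4 given values yield a linear system in the 4 coefficients.
Solving, T(k) = 3k³ + 6k² + 3k - 2.
Then T(5) = 538.

538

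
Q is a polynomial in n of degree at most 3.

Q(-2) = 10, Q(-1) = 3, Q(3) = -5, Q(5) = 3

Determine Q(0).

Write Q(n) = an³ + bn² + cn + d; the 4 given values yield a linear system in the 4 coefficients.
Solving, the leading coefficient vanishes, and Q(n) = n² - 4n - 2.
Then Q(0) = -2.

-2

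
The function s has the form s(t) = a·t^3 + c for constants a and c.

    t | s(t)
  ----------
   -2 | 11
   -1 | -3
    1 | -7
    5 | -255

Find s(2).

From s(-2) = 11 and s(-1) = -3: -8a + c = 11 and -1a + c = -3.
Subtracting: 7a = -14, so a = -2; then c = 11 − (-2)·(-8) = -5.
So s(t) = -2t³ − 5, and s(2) = -21.

-21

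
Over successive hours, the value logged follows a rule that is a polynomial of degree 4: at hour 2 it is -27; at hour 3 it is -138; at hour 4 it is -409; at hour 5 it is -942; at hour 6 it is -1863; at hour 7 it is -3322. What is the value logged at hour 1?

2

Write the value at x as g(x).
Write g(x) = ax^4 + bx³ + cx² + dx + e; the 6 given values yield a linear system in the 5 coefficients.
Solving, g(x) = -x^4 - 3x³ + 2x² + x + 3.
Then g(1) = 2.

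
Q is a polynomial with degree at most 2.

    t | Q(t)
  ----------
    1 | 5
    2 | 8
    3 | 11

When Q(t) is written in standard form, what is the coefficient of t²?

First differences: 3, 3.
Level-1 differences are constant, so Q has degree 1.
Fitting a degree-1 polynomial gives Q(t) = 3t + 2.
The coefficient of t² is 0.

0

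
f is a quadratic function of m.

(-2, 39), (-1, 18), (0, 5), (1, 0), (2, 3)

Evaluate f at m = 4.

First differences: -21, -13, -5, 3. Second differences: 8, 8, 8.
Level-2 differences are constant, so f has degree 2.
Fitting a degree-2 polynomial gives f(m) = 4m² - 9m + 5.
Then f(4) = 33.

33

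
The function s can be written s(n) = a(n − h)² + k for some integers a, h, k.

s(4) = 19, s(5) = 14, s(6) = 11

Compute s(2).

35

First differences -5, -3; second difference 2 = 2a, so a = 1.
Expanding, the n-coefficient is −2ah = -2h; matching it to the data gives h = 7, and then k = 10.
So s(n) = 1(n − 7)² + 10.
s(2) = 1·(-5)² + 10 = 35.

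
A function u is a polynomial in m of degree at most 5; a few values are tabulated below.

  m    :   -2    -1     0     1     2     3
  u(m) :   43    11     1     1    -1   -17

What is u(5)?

-139

First differences: -32, -10, 0, -2, -16. Second differences: 22, 10, -2, -14. Third differences: -12, -12, -12.
Level-3 differences are constant, so u has degree 3.
Fitting a degree-3 polynomial gives u(m) = -2m³ + 5m² - 3m + 1.
Then u(5) = -139.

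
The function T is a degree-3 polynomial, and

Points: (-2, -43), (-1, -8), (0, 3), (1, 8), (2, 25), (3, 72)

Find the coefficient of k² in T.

-3

First differences: 35, 11, 5, 17, 47. Second differences: -24, -6, 12, 30. Third differences: 18, 18, 18.
Level-3 differences are constant, so T has degree 3.
Fitting a degree-3 polynomial gives T(k) = 3k³ - 3k² + 5k + 3.
The coefficient of k² is -3.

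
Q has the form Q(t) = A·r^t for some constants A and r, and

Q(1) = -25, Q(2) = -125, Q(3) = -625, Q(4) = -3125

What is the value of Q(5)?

Consecutive ratio: -125/(-25) = 5, and -625/(-125) = 5, so r = 5.
Then A·5^1 = -25 gives A = -5, and Q(t) = -5·5^t.
Q(5) = -5·5^5 = -15625.

-15625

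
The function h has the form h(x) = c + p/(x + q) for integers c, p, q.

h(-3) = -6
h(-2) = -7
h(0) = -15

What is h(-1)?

(h(x) − c)(x + q) = p for each data point; the three points give a linear system in c and q, then p follows.
Solving: c = -3, q = -1, p = 12, so h(x) = -3 + 12/(x − 1).
Then h(-1) = -3 + 12/(-2) = -9.

-9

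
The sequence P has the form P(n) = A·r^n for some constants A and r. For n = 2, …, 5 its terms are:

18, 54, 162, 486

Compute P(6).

Consecutive ratio: 54/18 = 3, and 162/54 = 3, so r = 3.
Then A·3^2 = 18 gives A = 2, and P(n) = 2·3^n.
P(6) = 2·3^6 = 1458.

1458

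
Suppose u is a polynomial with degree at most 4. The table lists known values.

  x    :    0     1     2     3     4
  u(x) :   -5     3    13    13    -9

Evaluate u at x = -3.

103

First differences: 8, 10, 0, -22. Second differences: 2, -10, -22. Third differences: -12, -12.
Level-3 differences are constant, so u has degree 3.
Fitting a degree-3 polynomial gives u(x) = -2x³ + 7x² + 3x - 5.
Then u(-3) = 103.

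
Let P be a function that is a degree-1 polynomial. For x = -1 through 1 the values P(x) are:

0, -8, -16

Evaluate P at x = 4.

-40

First differences: -8, -8.
Level-1 differences are constant, so P has degree 1.
Fitting a degree-1 polynomial gives P(x) = -8x - 8.
Then P(4) = -40.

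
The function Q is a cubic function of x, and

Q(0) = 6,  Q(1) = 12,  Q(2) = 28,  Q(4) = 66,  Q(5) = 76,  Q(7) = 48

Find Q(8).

Write Q(x) = ax³ + bx² + cx + d; the 6 given values yield a linear system in the 4 coefficients.
Solving, Q(x) = -x³ + 8x² - x + 6.
Then Q(8) = -2.

-2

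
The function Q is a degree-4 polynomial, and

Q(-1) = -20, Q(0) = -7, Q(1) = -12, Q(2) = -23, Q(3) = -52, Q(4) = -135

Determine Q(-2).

-87

First differences: 13, -5, -11, -29, -83. Second differences: -18, -6, -18, -54. Third differences: 12, -12, -36. Fourth differences: -24, -24.
Level-4 differences are constant, so Q has degree 4.
Fitting a degree-4 polynomial gives Q(n) = -n^4 + 4n³ - 8n² - 7.
Then Q(-2) = -87.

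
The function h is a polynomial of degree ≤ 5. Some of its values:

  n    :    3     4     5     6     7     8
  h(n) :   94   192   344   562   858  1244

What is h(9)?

1732

Write h(n) = an^5 + bn^4 + cn³ + dn² + en + p; the 6 given values yield a linear system in the 6 coefficients.
Solving, the top 2 coefficients vanish, and h(n) = 2n³ + 3n² + 3n + 4.
Then h(9) = 1732.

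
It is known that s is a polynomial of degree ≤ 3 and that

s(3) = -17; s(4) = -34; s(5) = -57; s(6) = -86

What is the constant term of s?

-2

First differences: -17, -23, -29. Second differences: -6, -6.
Level-2 differences are constant, so s has degree 2.
Fitting a degree-2 polynomial gives s(m) = -3m² + 4m - 2.
The constant term is s(0) = -2.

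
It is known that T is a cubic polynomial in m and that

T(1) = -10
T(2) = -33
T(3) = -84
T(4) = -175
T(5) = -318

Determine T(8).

First differences: -23, -51, -91, -143. Second differences: -28, -40, -52. Third differences: -12, -12.
Level-3 differences are constant, so T has degree 3.
Fitting a degree-3 polynomial gives T(m) = -2m³ - 2m² - 3m - 3.
Then T(8) = -1179.

-1179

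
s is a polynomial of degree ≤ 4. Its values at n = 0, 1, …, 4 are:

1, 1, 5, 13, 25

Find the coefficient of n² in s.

2

First differences: 0, 4, 8, 12. Second differences: 4, 4, 4.
Level-2 differences are constant, so s has degree 2.
Fitting a degree-2 polynomial gives s(n) = 2n² - 2n + 1.
The coefficient of n² is 2.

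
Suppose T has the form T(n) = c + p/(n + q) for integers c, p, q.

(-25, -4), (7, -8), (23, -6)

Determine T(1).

(T(n) − c)(n + q) = p for each data point; the three points give a linear system in c and q, then p follows.
Solving: c = -5, q = 1, p = -24, so T(n) = -5 − 24/(n + 1).
Then T(1) = -5 − 24/2 = -17.

-17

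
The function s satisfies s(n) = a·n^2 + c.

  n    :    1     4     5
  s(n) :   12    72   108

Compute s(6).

152

From s(1) = 12 and s(4) = 72: 1a + c = 12 and 16a + c = 72.
Subtracting: 15a = 60, so a = 4; then c = 12 − 4·1 = 8.
So s(n) = 4n² + 8, and s(6) = 152.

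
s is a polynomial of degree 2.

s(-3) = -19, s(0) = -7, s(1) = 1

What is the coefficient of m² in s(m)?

Write s(m) = am² + bm + c; the 3 given values yield a linear system in the 3 coefficients.
Solving, s(m) = m² + 7m - 7.
The coefficient of m² is 1.

1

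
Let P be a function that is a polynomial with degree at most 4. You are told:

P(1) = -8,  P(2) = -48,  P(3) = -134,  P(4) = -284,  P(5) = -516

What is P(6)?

Write P(t) = at^4 + bt³ + ct² + dt + e; the 5 given values yield a linear system in the 5 coefficients.
Solving, the leading coefficient vanishes, and P(t) = -3t³ - 5t² - 4t + 4.
Then P(6) = -848.

-848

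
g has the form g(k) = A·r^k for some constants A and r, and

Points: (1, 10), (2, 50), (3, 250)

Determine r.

5

Consecutive ratio: 50/10 = 5, and 250/50 = 5, so r = 5.
Then A·5^1 = 10 gives A = 2, and g(k) = 2·5^k.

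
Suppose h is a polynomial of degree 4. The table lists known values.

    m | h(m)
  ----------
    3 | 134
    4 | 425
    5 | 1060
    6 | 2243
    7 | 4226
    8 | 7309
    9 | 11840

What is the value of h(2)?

Write h(m) = am^4 + bm³ + cm² + dm + e; the 7 given values yield a linear system in the 5 coefficients.
Solving, h(m) = 2m^4 - 2m³ + 2m² + m + 5.
Then h(2) = 31.

31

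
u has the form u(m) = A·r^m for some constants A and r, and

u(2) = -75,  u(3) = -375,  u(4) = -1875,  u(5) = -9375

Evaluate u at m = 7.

-234375

Consecutive ratio: -375/(-75) = 5, and -1875/(-375) = 5, so r = 5.
Then A·5^2 = -75 gives A = -3, and u(m) = -3·5^m.
u(7) = -3·5^7 = -234375.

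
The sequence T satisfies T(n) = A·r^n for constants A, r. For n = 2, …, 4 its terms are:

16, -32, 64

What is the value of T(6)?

Consecutive ratio: -32/16 = -2, and 64/(-32) = -2, so r = -2.
Then A·(-2)^2 = 16 gives A = 4, and T(n) = 4·(-2)^n.
T(6) = 4·(-2)^6 = 256.

256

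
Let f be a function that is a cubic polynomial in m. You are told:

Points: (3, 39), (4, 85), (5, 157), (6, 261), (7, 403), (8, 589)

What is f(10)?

1117

First differences: 46, 72, 104, 142, 186. Second differences: 26, 32, 38, 44. Third differences: 6, 6, 6.
Level-3 differences are constant, so f has degree 3.
Fitting a degree-3 polynomial gives f(m) = m³ + m² + 2m - 3.
Then f(10) = 1117.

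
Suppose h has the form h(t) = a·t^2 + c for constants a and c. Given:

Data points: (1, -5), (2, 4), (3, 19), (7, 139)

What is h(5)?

67

From h(1) = -5 and h(2) = 4: 1a + c = -5 and 4a + c = 4.
Subtracting: 3a = 9, so a = 3; then c = -5 − 3·1 = -8.
So h(t) = 3t² − 8, and h(5) = 67.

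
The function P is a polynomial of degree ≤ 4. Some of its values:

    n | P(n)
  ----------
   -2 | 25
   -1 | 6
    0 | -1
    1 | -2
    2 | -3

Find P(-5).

First differences: -19, -7, -1, -1. Second differences: 12, 6, 0. Third differences: -6, -6.
Level-3 differences are constant, so P has degree 3.
Fitting a degree-3 polynomial gives P(n) = -n³ + 3n² - 3n - 1.
Then P(-5) = 214.

214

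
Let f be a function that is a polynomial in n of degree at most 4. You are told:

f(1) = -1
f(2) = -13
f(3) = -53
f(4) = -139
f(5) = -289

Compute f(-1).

First differences: -12, -40, -86, -150. Second differences: -28, -46, -64. Third differences: -18, -18.
Level-3 differences are constant, so f has degree 3.
Fitting a degree-3 polynomial gives f(n) = -3n³ + 4n² - 3n + 1.
Then f(-1) = 11.

11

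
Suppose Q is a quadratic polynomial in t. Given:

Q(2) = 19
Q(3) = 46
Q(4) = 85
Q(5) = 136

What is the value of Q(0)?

1

First differences: 27, 39, 51. Second differences: 12, 12.
Level-2 differences are constant, so Q has degree 2.
Fitting a degree-2 polynomial gives Q(t) = 6t² - 3t + 1.
Then Q(0) = 1.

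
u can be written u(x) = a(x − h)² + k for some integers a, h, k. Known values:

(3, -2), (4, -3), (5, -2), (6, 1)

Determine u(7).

6

First differences -1, 1, 3; second difference 2 = 2a, so a = 1.
Expanding, the x-coefficient is −2ah = -2h; matching it to the data gives h = 4, and then k = -3.
So u(x) = 1(x − 4)² − 3.
u(7) = 1·3² − 3 = 6.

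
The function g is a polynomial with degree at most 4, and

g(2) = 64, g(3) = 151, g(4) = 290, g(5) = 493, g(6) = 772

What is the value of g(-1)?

Write g(n) = an^4 + bn³ + cn² + dn + e; the 5 given values yield a linear system in the 5 coefficients.
Solving, the leading coefficient vanishes, and g(n) = 2n³ + 8n² + 9n - 2.
Then g(-1) = -5.

-5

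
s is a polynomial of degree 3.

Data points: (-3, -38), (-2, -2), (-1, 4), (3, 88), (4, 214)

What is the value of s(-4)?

-122

Write s(t) = at³ + bt² + ct + d; the 5 given values yield a linear system in the 4 coefficients.
Solving, s(t) = 3t³ + 3t² - 6t - 2.
Then s(-4) = -122.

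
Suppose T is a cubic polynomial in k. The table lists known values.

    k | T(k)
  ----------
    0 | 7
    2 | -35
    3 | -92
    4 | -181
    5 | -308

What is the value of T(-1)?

4

Write T(k) = ak³ + bk² + ck + d; the 5 given values yield a linear system in the 4 coefficients.
Solving, T(k) = -k³ - 7k² - 3k + 7.
Then T(-1) = 4.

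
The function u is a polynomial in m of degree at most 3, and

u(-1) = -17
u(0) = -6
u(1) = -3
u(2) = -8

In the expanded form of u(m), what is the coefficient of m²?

Write u(m) = am³ + bm² + cm + d; the 4 given values yield a linear system in the 4 coefficients.
Solving, the leading coefficient vanishes, and u(m) = -4m² + 7m - 6.
The coefficient of m² is -4.

-4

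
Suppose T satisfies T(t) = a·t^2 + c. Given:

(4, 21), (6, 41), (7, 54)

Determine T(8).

69

From T(4) = 21 and T(6) = 41: 16a + c = 21 and 36a + c = 41.
Subtracting: 20a = 20, so a = 1; then c = 21 − 1·16 = 5.
So T(t) = 1t² + 5, and T(8) = 69.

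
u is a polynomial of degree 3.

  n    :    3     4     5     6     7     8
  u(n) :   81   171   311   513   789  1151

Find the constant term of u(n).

First differences: 90, 140, 202, 276, 362. Second differences: 50, 62, 74, 86. Third differences: 12, 12, 12.
Level-3 differences are constant, so u has degree 3.
Fitting a degree-3 polynomial gives u(n) = 2n³ + n² + 9n - 9.
The constant term is u(0) = -9.

-9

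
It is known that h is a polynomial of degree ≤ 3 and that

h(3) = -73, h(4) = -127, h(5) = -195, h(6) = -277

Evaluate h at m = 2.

-33

First differences: -54, -68, -82. Second differences: -14, -14.
Level-2 differences are constant, so h has degree 2.
Fitting a degree-2 polynomial gives h(m) = -7m² - 5m + 5.
Then h(2) = -33.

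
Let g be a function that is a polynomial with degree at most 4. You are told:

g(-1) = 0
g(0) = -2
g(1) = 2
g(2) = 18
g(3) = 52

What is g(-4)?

-18

First differences: -2, 4, 16, 34. Second differences: 6, 12, 18. Third differences: 6, 6.
Level-3 differences are constant, so g has degree 3.
Fitting a degree-3 polynomial gives g(n) = n³ + 3n² - 2.
Then g(-4) = -18.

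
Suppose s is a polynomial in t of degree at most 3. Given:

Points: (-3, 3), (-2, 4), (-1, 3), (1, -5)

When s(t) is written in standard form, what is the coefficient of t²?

-1

Write s(t) = at³ + bt² + ct + d; the 4 given values yield a linear system in the 4 coefficients.
Solving, the leading coefficient vanishes, and s(t) = -t² - 4t.
The coefficient of t² is -1.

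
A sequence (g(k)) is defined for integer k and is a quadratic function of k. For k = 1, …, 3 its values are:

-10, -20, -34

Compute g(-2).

-4

Write g(k) = ak² + bk + c; the 3 given values yield a linear system in the 3 coefficients.
Solving, g(k) = -2k² - 4k - 4.
Then g(-2) = -4.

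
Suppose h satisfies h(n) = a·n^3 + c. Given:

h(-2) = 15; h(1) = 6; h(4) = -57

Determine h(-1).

8

From h(-2) = 15 and h(1) = 6: -8a + c = 15 and 1a + c = 6.
Subtracting: 9a = -9, so a = -1; then c = 15 − (-1)·(-8) = 7.
So h(n) = -1n³ + 7, and h(-1) = 8.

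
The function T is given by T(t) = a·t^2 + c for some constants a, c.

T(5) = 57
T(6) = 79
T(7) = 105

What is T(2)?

From T(5) = 57 and T(6) = 79: 25a + c = 57 and 36a + c = 79.
Subtracting: 11a = 22, so a = 2; then c = 57 − 2·25 = 7.
So T(t) = 2t² + 7, and T(2) = 15.

15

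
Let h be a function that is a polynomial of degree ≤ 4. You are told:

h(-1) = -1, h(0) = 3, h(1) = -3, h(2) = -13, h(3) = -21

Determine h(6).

27

First differences: 4, -6, -10, -8. Second differences: -10, -4, 2. Third differences: 6, 6.
Level-3 differences are constant, so h has degree 3.
Fitting a degree-3 polynomial gives h(t) = t³ - 5t² - 2t + 3.
Then h(6) = 27.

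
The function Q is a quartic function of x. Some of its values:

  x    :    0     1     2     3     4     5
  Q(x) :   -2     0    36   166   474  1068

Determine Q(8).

6006

First differences: 2, 36, 130, 308, 594. Second differences: 34, 94, 178, 286. Third differences: 60, 84, 108. Fourth differences: 24, 24.
Level-4 differences are constant, so Q has degree 4.
Fitting a degree-4 polynomial gives Q(x) = x^4 + 4x³ - 2x² - x - 2.
Then Q(8) = 6006.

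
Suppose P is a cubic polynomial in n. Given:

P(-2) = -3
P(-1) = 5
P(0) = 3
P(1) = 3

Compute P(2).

Write P(n) = an³ + bn² + cn + d; the 4 given values yield a linear system in the 4 coefficients.
Solving, P(n) = 2n³ + n² - 3n + 3.
Then P(2) = 17.

17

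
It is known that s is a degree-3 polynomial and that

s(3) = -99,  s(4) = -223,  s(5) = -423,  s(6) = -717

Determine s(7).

Write s(m) = am³ + bm² + cm + d; the 4 given values yield a linear system in the 4 coefficients.
Solving, s(m) = -3m³ - 2m² + m - 3.
Then s(7) = -1123.

-1123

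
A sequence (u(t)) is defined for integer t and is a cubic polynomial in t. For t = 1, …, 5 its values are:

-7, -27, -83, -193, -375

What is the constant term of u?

First differences: -20, -56, -110, -182. Second differences: -36, -54, -72. Third differences: -18, -18.
Level-3 differences are constant, so u has degree 3.
Fitting a degree-3 polynomial gives u(t) = -3t³ + t - 5.
The constant term is u(0) = -5.

-5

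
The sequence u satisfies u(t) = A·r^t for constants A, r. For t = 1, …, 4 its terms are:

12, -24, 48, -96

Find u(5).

192

Consecutive ratio: -24/12 = -2, and 48/(-24) = -2, so r = -2.
Then A·(-2)^1 = 12 gives A = -6, and u(t) = -6·(-2)^t.
u(5) = -6·(-2)^5 = 192.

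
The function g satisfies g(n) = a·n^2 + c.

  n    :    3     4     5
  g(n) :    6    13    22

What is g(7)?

From g(3) = 6 and g(4) = 13: 9a + c = 6 and 16a + c = 13.
Subtracting: 7a = 7, so a = 1; then c = 6 − 1·9 = -3.
So g(n) = 1n² − 3, and g(7) = 46.

46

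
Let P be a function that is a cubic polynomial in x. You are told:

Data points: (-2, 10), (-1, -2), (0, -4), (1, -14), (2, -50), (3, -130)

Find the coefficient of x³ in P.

-3

First differences: -12, -2, -10, -36, -80. Second differences: 10, -8, -26, -44. Third differences: -18, -18, -18.
Level-3 differences are constant, so P has degree 3.
Fitting a degree-3 polynomial gives P(x) = -3x³ - 4x² - 3x - 4.
The coefficient of x³ is -3.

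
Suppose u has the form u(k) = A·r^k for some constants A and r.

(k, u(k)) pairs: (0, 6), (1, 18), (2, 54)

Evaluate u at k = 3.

162

Consecutive ratio: 18/6 = 3, and 54/18 = 3, so r = 3.
Then A·3^0 = 6 gives A = 6, and u(k) = 6·3^k.
u(3) = 6·3^3 = 162.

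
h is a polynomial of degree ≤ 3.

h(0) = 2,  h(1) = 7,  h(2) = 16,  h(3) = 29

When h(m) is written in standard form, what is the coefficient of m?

First differences: 5, 9, 13. Second differences: 4, 4.
Level-2 differences are constant, so h has degree 2.
Fitting a degree-2 polynomial gives h(m) = 2m² + 3m + 2.
The coefficient of m is 3.

3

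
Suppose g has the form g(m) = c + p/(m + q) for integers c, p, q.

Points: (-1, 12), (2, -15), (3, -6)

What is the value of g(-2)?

9

(g(m) − c)(m + q) = p for each data point; the three points give a linear system in c and q, then p follows.
Solving: c = 3, q = -1, p = -18, so g(m) = 3 − 18/(m − 1).
Then g(-2) = 3 − 18/(-3) = 9.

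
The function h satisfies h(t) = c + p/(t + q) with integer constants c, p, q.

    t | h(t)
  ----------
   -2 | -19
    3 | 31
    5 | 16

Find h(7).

(h(t) − c)(t + q) = p for each data point; the three points give a linear system in c and q, then p follows.
Solving: c = 1, q = -1, p = 60, so h(t) = 1 + 60/(t − 1).
Then h(7) = 1 + 60/6 = 11.

11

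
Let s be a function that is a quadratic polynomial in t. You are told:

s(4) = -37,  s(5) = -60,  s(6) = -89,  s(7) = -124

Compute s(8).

-165

Write s(t) = at² + bt + c; the 4 given values yield a linear system in the 3 coefficients.
Solving, s(t) = -3t² + 4t - 5.
Then s(8) = -165.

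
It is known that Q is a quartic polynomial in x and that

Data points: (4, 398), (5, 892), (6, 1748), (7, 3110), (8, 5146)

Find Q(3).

Write Q(x) = ax^4 + bx³ + cx² + dx + e; the 5 given values yield a linear system in the 5 coefficients.
Solving, Q(x) = x^4 + 2x³ + 3x + 2.
Then Q(3) = 146.

146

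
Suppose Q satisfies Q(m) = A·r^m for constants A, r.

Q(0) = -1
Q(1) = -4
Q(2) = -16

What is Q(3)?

-64

Consecutive ratio: -4/(-1) = 4, and -16/(-4) = 4, so r = 4.
Then A·4^0 = -1 gives A = -1, and Q(m) = -1·4^m.
Q(3) = -1·4^3 = -64.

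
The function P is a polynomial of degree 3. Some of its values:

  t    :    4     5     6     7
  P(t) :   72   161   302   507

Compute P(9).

1157

Write P(t) = at³ + bt² + ct + d; the 4 given values yield a linear system in the 4 coefficients.
Solving, P(t) = 2t³ - 4t² + 3t - 4.
Then P(9) = 1157.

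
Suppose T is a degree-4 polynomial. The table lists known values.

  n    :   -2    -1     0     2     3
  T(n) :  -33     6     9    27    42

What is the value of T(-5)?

Write T(n) = an^4 + bn³ + cn² + dn + e; the 5 given values yield a linear system in the 5 coefficients.
Solving, T(n) = -n^4 + 4n³ + n² - n + 9.
Then T(-5) = -1086.

-1086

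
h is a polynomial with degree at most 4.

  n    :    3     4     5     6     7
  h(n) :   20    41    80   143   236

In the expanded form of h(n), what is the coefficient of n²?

-3

First differences: 21, 39, 63, 93. Second differences: 18, 24, 30. Third differences: 6, 6.
Level-3 differences are constant, so h has degree 3.
Fitting a degree-3 polynomial gives h(n) = n³ - 3n² + 5n + 5.
The coefficient of n² is -3.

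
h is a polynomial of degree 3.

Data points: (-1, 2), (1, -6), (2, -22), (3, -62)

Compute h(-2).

Write h(m) = am³ + bm² + cm + d; the 4 given values yield a linear system in the 4 coefficients.
Solving, h(m) = -2m³ - 2m - 2.
Then h(-2) = 18.

18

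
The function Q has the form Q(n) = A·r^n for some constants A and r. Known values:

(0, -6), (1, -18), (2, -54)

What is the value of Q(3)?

-162

Consecutive ratio: -18/(-6) = 3, and -54/(-18) = 3, so r = 3.
Then A·3^0 = -6 gives A = -6, and Q(n) = -6·3^n.
Q(3) = -6·3^3 = -162.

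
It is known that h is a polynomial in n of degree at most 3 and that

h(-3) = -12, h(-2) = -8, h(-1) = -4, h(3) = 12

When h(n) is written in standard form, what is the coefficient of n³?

Write h(n) = an³ + bn² + cn + d; the 4 given values yield a linear system in the 4 coefficients.
Solving, the top 2 coefficients vanish, and h(n) = 4n.
The coefficient of n³ is 0.

0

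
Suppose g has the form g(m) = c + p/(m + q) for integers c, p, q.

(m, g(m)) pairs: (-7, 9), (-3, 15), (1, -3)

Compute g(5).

(g(m) − c)(m + q) = p for each data point; the three points give a linear system in c and q, then p follows.
Solving: c = 6, q = 1, p = -18, so g(m) = 6 − 18/(m + 1).
Then g(5) = 6 − 18/6 = 3.

3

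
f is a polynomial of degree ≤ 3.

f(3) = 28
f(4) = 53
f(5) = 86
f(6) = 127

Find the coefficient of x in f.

First differences: 25, 33, 41. Second differences: 8, 8.
Level-2 differences are constant, so f has degree 2.
Fitting a degree-2 polynomial gives f(x) = 4x² - 3x + 1.
The coefficient of x is -3.

-3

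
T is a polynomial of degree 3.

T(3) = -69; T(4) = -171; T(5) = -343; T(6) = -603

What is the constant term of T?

Write T(t) = at³ + bt² + ct + d; the 4 given values yield a linear system in the 4 coefficients.
Solving, T(t) = -3t³ + t² + 2t - 3.
The constant term is T(0) = -3.

-3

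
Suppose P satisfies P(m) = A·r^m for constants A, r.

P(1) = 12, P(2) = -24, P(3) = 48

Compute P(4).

Consecutive ratio: -24/12 = -2, and 48/(-24) = -2, so r = -2.
Then A·(-2)^1 = 12 gives A = -6, and P(m) = -6·(-2)^m.
P(4) = -6·(-2)^4 = -96.

-96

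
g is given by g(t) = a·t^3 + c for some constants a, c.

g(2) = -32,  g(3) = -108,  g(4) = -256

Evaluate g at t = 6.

From g(2) = -32 and g(3) = -108: 8a + c = -32 and 27a + c = -108.
Subtracting: 19a = -76, so a = -4; then c = -32 − (-4)·8 = 0.
So g(t) = -4t³ + 0, and g(6) = -864.

-864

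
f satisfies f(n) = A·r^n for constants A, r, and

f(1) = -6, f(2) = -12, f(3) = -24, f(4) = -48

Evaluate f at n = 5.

-96

Consecutive ratio: -12/(-6) = 2, and -24/(-12) = 2, so r = 2.
Then A·2^1 = -6 gives A = -3, and f(n) = -3·2^n.
f(5) = -3·2^5 = -96.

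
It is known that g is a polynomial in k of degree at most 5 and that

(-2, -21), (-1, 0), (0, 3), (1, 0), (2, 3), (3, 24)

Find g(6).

First differences: 21, 3, -3, 3, 21. Second differences: -18, -6, 6, 18. Third differences: 12, 12, 12.
Level-3 differences are constant, so g has degree 3.
Fitting a degree-3 polynomial gives g(k) = 2k³ - 3k² - 2k + 3.
Then g(6) = 315.

315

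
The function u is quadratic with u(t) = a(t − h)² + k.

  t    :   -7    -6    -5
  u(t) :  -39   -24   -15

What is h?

First differences 15, 9; second difference -6 = 2a, so a = -3.
Expanding, the t-coefficient is −2ah = 6h; matching it to the data gives h = -4, and then k = -12.
So u(t) = -3(t + 4)² − 12.
Hence h = -4.

-4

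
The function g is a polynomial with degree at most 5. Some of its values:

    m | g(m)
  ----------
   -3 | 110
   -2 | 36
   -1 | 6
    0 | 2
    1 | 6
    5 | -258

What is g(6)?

Write g(m) = am^5 + bm^4 + cm³ + dm² + em + p; the 6 given values yield a linear system in the 6 coefficients.
Solving, the top 2 coefficients vanish, and g(m) = -3m³ + 4m² + 3m + 2.
Then g(6) = -484.

-484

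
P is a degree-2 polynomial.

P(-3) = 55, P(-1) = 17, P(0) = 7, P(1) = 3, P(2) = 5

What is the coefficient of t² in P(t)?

Write P(t) = at² + bt + c; the 5 given values yield a linear system in the 3 coefficients.
Solving, P(t) = 3t² - 7t + 7.
The coefficient of t² is 3.

3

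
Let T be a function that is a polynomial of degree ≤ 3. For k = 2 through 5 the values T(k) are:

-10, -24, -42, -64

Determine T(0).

First differences: -14, -18, -22. Second differences: -4, -4.
Level-2 differences are constant, so T has degree 2.
Fitting a degree-2 polynomial gives T(k) = -2k² - 4k + 6.
Then T(0) = 6.

6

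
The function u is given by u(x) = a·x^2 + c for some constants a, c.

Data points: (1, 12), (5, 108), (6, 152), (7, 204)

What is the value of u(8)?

From u(1) = 12 and u(5) = 108: 1a + c = 12 and 25a + c = 108.
Subtracting: 24a = 96, so a = 4; then c = 12 − 4·1 = 8.
So u(x) = 4x² + 8, and u(8) = 264.

264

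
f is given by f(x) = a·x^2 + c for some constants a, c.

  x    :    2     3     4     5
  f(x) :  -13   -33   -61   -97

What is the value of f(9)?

From f(2) = -13 and f(3) = -33: 4a + c = -13 and 9a + c = -33.
Subtracting: 5a = -20, so a = -4; then c = -13 − (-4)·4 = 3.
So f(x) = -4x² + 3, and f(9) = -321.

-321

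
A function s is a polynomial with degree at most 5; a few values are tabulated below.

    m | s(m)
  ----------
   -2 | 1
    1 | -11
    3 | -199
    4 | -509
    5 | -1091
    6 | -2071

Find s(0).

-1

Write s(m) = am^5 + bm^4 + cm³ + dm² + em + p; the 6 given values yield a linear system in the 6 coefficients.
Solving, the leading coefficient vanishes, and s(m) = -m^4 - 3m³ - 3m² - 3m - 1.
Then s(0) = -1.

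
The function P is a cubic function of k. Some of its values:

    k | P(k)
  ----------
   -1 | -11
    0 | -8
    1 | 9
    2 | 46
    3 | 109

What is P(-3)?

1

Write P(k) = ak³ + bk² + ck + d; the 5 given values yield a linear system in the 4 coefficients.
Solving, P(k) = k³ + 7k² + 9k - 8.
Then P(-3) = 1.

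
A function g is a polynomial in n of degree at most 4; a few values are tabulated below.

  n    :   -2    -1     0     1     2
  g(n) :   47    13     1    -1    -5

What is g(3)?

Write g(n) = an^4 + bn³ + cn² + dn + e; the 5 given values yield a linear system in the 5 coefficients.
Solving, the leading coefficient vanishes, and g(n) = -2n³ + 5n² - 5n + 1.
Then g(3) = -23.

-23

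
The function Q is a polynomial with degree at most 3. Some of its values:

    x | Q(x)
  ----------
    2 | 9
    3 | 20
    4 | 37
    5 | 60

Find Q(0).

First differences: 11, 17, 23. Second differences: 6, 6.
Level-2 differences are constant, so Q has degree 2.
Fitting a degree-2 polynomial gives Q(x) = 3x² - 4x + 5.
Then Q(0) = 5.

5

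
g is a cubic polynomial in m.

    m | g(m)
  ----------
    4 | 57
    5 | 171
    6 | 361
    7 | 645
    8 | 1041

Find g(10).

2241

Write g(m) = am³ + bm² + cm + d; the 5 given values yield a linear system in the 4 coefficients.
Solving, g(m) = 3m³ - 7m² - 6m + 1.
Then g(10) = 2241.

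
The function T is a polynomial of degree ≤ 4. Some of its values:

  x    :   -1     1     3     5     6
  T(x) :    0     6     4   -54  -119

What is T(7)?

Write T(x) = ax^4 + bx³ + cx² + dx + e; the 5 given values yield a linear system in the 5 coefficients.
Solving, the leading coefficient vanishes, and T(x) = -x³ + 2x² + 4x + 1.
Then T(7) = -216.

-216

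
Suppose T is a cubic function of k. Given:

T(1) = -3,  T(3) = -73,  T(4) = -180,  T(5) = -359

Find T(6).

-628

Write T(k) = ak³ + bk² + ck + d; the 4 given values yield a linear system in the 4 coefficients.
Solving, T(k) = -3k³ + 4k - 4.
Then T(6) = -628.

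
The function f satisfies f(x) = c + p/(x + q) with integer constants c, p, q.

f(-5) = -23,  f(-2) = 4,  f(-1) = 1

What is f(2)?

-2

(f(x) − c)(x + q) = p for each data point; the three points give a linear system in c and q, then p follows.
Solving: c = -5, q = 4, p = 18, so f(x) = -5 + 18/(x + 4).
Then f(2) = -5 + 18/6 = -2.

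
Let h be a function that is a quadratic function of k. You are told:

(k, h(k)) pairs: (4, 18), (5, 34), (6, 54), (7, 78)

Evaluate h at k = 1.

-6

First differences: 16, 20, 24. Second differences: 4, 4.
Level-2 differences are constant, so h has degree 2.
Fitting a degree-2 polynomial gives h(k) = 2k² - 2k - 6.
Then h(1) = -6.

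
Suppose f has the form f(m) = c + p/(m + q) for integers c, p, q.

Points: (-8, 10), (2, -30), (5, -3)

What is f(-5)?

12

(f(m) − c)(m + q) = p for each data point; the three points give a linear system in c and q, then p follows.
Solving: c = 6, q = -1, p = -36, so f(m) = 6 − 36/(m − 1).
Then f(-5) = 6 − 36/(-6) = 12.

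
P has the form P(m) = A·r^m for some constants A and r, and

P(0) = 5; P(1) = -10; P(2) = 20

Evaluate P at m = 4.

Consecutive ratio: -10/5 = -2, and 20/(-10) = -2, so r = -2.
Then A·(-2)^0 = 5 gives A = 5, and P(m) = 5·(-2)^m.
P(4) = 5·(-2)^4 = 80.

80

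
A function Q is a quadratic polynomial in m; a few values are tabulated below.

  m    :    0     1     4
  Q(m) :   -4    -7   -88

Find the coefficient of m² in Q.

-6

Write Q(m) = am² + bm + c; the 3 given values yield a linear system in the 3 coefficients.
Solving, Q(m) = -6m² + 3m - 4.
The coefficient of m² is -6.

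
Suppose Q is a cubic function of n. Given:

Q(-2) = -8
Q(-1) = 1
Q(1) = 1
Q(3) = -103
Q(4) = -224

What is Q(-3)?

-7

Write Q(n) = an³ + bn² + cn + d; the 5 given values yield a linear system in the 4 coefficients.
Solving, Q(n) = -2n³ - 7n² + 2n + 8.
Then Q(-3) = -7.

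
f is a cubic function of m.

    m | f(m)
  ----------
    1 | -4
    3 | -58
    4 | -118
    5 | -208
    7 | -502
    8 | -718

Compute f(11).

Write f(m) = am³ + bm² + cm + d; the 6 given values yield a linear system in the 4 coefficients.
Solving, f(m) = -m³ - 3m² - 2m + 2.
Then f(11) = -1714.

-1714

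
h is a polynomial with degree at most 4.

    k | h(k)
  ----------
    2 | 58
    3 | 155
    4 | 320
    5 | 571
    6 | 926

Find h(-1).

-5

First differences: 97, 165, 251, 355. Second differences: 68, 86, 104. Third differences: 18, 18.
Level-3 differences are constant, so h has degree 3.
Fitting a degree-3 polynomial gives h(k) = 3k³ + 7k² + 5k - 4.
Then h(-1) = -5.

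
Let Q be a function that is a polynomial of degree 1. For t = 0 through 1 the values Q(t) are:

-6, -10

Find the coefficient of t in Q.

Write Q(t) = at + b; the 2 given values yield a linear system in the 2 coefficients.
Solving, Q(t) = -4t - 6.
The coefficient of t is -4.

-4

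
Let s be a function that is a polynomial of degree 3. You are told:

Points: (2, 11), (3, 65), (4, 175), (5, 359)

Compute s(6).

635

Write s(t) = at³ + bt² + ct + d; the 4 given values yield a linear system in the 4 coefficients.
Solving, s(t) = 3t³ + t² - 8t - 1.
Then s(6) = 635.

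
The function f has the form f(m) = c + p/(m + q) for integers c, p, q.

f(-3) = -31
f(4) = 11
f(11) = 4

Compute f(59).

(f(m) − c)(m + q) = p for each data point; the three points give a linear system in c and q, then p follows.
Solving: c = -1, q = 1, p = 60, so f(m) = -1 + 60/(m + 1).
Then f(59) = -1 + 60/60 = 0.

0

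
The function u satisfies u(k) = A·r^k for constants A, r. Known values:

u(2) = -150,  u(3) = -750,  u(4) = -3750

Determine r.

Consecutive ratio: -750/(-150) = 5, and -3750/(-750) = 5, so r = 5.
Then A·5^2 = -150 gives A = -6, and u(k) = -6·5^k.

5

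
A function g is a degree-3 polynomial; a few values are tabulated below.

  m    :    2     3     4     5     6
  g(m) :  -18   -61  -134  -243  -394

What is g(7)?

Write g(m) = am³ + bm² + cm + d; the 5 given values yield a linear system in the 4 coefficients.
Solving, g(m) = -m³ - 6m² + 6m + 2.
Then g(7) = -593.

-593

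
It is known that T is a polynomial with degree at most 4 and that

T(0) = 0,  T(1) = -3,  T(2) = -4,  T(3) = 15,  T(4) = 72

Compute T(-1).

First differences: -3, -1, 19, 57. Second differences: 2, 20, 38. Third differences: 18, 18.
Level-3 differences are constant, so T has degree 3.
Fitting a degree-3 polynomial gives T(k) = 3k³ - 8k² + 2k.
Then T(-1) = -13.

-13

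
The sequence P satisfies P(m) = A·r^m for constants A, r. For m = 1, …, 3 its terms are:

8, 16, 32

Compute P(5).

128

Consecutive ratio: 16/8 = 2, and 32/16 = 2, so r = 2.
Then A·2^1 = 8 gives A = 4, and P(m) = 4·2^m.
P(5) = 4·2^5 = 128.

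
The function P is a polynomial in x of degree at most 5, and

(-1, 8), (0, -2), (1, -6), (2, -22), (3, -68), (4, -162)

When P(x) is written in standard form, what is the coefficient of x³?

-3

First differences: -10, -4, -16, -46, -94. Second differences: 6, -12, -30, -48. Third differences: -18, -18, -18.
Level-3 differences are constant, so P has degree 3.
Fitting a degree-3 polynomial gives P(x) = -3x³ + 3x² - 4x - 2.
The coefficient of x³ is -3.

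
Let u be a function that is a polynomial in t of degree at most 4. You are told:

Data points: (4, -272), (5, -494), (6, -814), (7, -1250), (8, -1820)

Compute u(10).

-3434

First differences: -222, -320, -436, -570. Second differences: -98, -116, -134. Third differences: -18, -18.
Level-3 differences are constant, so u has degree 3.
Fitting a degree-3 polynomial gives u(t) = -3t³ - 4t² - 3t - 4.
Then u(10) = -3434.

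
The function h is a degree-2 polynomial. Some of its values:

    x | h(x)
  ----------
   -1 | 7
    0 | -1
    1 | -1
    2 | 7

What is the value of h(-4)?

First differences: -8, 0, 8. Second differences: 8, 8.
Level-2 differences are constant, so h has degree 2.
Fitting a degree-2 polynomial gives h(x) = 4x² - 4x - 1.
Then h(-4) = 79.

79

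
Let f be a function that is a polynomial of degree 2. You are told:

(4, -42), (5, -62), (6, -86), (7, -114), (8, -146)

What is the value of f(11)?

-266

Write f(x) = ax² + bx + c; the 5 given values yield a linear system in the 3 coefficients.
Solving, f(x) = -2x² - 2x - 2.
Then f(11) = -266.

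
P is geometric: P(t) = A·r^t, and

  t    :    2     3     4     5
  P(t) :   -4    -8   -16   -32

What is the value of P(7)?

Consecutive ratio: -8/(-4) = 2, and -16/(-8) = 2, so r = 2.
Then A·2^2 = -4 gives A = -1, and P(t) = -1·2^t.
P(7) = -1·2^7 = -128.

-128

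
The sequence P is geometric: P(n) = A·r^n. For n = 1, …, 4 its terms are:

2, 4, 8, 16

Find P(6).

64

Consecutive ratio: 4/2 = 2, and 8/4 = 2, so r = 2.
Then A·2^1 = 2 gives A = 1, and P(n) = 1·2^n.
P(6) = 1·2^6 = 64.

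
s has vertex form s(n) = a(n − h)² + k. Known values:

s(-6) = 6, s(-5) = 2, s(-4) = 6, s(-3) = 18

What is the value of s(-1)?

First differences -4, 4, 12; second difference 8 = 2a, so a = 4.
Expanding, the n-coefficient is −2ah = -8h; matching it to the data gives h = -5, and then k = 2.
So s(n) = 4(n + 5)² + 2.
s(-1) = 4·4² + 2 = 66.

66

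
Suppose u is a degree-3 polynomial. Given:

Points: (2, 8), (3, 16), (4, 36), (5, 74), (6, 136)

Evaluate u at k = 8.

First differences: 8, 20, 38, 62. Second differences: 12, 18, 24. Third differences: 6, 6.
Level-3 differences are constant, so u has degree 3.
Fitting a degree-3 polynomial gives u(k) = k³ - 3k² + 4k + 4.
Then u(8) = 356.

356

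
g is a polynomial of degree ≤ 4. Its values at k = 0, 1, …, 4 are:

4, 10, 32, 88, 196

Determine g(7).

First differences: 6, 22, 56, 108. Second differences: 16, 34, 52. Third differences: 18, 18.
Level-3 differences are constant, so g has degree 3.
Fitting a degree-3 polynomial gives g(k) = 3k³ - k² + 4k + 4.
Then g(7) = 1012.

1012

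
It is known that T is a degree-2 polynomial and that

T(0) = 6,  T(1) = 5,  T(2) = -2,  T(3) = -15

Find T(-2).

First differences: -1, -7, -13. Second differences: -6, -6.
Level-2 differences are constant, so T has degree 2.
Fitting a degree-2 polynomial gives T(t) = -3t² + 2t + 6.
Then T(-2) = -10.

-10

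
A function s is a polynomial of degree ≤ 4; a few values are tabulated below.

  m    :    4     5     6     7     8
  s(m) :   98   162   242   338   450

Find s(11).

First differences: 64, 80, 96, 112. Second differences: 16, 16, 16.
Level-2 differences are constant, so s has degree 2.
Fitting a degree-2 polynomial gives s(m) = 8m² - 8m + 2.
Then s(11) = 882.

882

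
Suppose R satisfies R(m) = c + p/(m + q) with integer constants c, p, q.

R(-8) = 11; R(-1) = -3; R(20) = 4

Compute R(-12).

8

(R(m) − c)(m + q) = p for each data point; the three points give a linear system in c and q, then p follows.
Solving: c = 5, q = 4, p = -24, so R(m) = 5 − 24/(m + 4).
Then R(-12) = 5 − 24/(-8) = 8.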